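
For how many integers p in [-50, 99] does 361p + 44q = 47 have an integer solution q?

3

gcd(361, 44) = 1  (361 = 8*44 + 9, 44 = 4*9 + 8, 9 = 1*8 + 1, 8 = 8*1).
Back-substituting, 361*(5) + 44*(-41) = 1.
Scale by 47: particular solution (235, -1927); reduce p mod 44: (15, -122).
General solution: p = 15 + 44t, q = -122 - 361t for integer t.
-50 ≤ 15 + 44t ≤ 99 gives t ∈ [-1, 1], which is 3 values.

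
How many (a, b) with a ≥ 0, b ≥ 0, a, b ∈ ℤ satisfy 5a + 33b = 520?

4

gcd(33, 5) = 1  (33 = 6·5 + 3, 5 = 1·3 + 2, 3 = 1·2 + 1, 2 = 2·1).
Back-substituting, 5·(-13) + 33·(2) = 1.
Scale by 520: one solution is (-6760, 1040). Reduce a mod 33: (5, 15).
General: a = 5 + 33t, b = 15 - 5t.
a ≥ 0 ⇒ t ≥ 0; b ≥ 0 ⇒ t ≤ 3. So t ∈ [0, 3]: 4 solutions.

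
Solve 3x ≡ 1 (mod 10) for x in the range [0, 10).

gcd(10, 3) = 1  (10 = 3×3 + 1, 3 = 3×1).
Back-substituting, 3×(-3) + 10×(1) = 1.
So 3×-3 ≡ 1 (mod 10), and -3 mod 10 = 7.

7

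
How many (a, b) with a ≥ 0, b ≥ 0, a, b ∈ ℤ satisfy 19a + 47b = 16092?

gcd(47, 19) = 1.
By Bézout, 19*(5) + 47*(-2) = 1.
One solution: (43, 325).
General: a = 43 + 47t, b = 325 - 19t.
a ≥ 0 ⇒ t ≥ 0; b ≥ 0 ⇒ t ≤ 17. So t ∈ [0, 17]: 18 solutions.

18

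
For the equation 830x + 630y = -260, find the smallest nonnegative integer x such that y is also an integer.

5

gcd(830, 630):
  830 = 1×630 + 200
  630 = 3×200 + 30
  200 = 6×30 + 20
  30 = 1×20 + 10
  20 = 2×10
so gcd(830, 630) = 10.
10 divides -260, so solutions exist.
Back-substitute for Bézout coefficients:
  10 = 30 - 1×20
  ... = 830×(-22) + 630×(29)
Scale by -260/10 = -26: (x₀, y₀) = (572, -754).
General solution: x = 572 + 63t, y = -754 - 83t for integer t.
x ≥ 0: smallest is 572 mod 63 = 5 (at t = -9), with y = -7.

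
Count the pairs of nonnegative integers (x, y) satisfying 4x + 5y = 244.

13

gcd(5, 4) = 1.
By Bézout, 4*(-1) + 5*(1) = 1.
One solution: (1, 48).
General: x = 1 + 5t, y = 48 - 4t.
x ≥ 0 ⇒ t ≥ 0; y ≥ 0 ⇒ t ≤ 12. So t ∈ [0, 12]: 13 solutions.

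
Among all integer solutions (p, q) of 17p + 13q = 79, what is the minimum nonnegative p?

10

gcd(17, 13) = 1  (17 = 1*13 + 4, 13 = 3*4 + 1, 4 = 4*1).
1 divides 79, so solutions exist.
Back-substituting, 17*(-3) + 13*(4) = 1.
Scale by 79/1 = 79: (p₀, q₀) = (-237, 316).
General solution: p = -237 + 13t, q = 316 - 17t for integer t.
p ≥ 0: smallest is -237 mod 13 = 10 (at t = 19), with q = -7.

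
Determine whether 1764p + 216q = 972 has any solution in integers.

yes

gcd(1764, 216) = 36  (1764 = 8*216 + 36, 216 = 6*36).
36 divides 972, so integer solutions exist.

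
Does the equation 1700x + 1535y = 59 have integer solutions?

no

gcd(1700, 1535) = 5  (1700 = 1×1535 + 165, 1535 = 9×165 + 50, 165 = 3×50 + 15, 50 = 3×15 + 5, 15 = 3×5).
5 does not divide 59 (remainder 4), so no integer solutions.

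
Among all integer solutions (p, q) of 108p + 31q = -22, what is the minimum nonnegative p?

13

gcd(108, 31):
  108 = 3×31 + 15
  31 = 2×15 + 1
  15 = 15×1
so gcd(108, 31) = 1.
1 divides -22, so solutions exist.
Back-substitute for Bézout coefficients:
  1 = 31 - 2×15
  ... = 108×(-2) + 31×(7)
Scale by -22/1 = -22: (p₀, q₀) = (44, -154).
General solution: p = 44 + 31t, q = -154 - 108t for integer t.
p ≥ 0: smallest is 44 mod 31 = 13 (at t = -1), with q = -46.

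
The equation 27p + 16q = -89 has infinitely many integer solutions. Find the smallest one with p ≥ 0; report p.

gcd(27, 16):
  27 = 1×16 + 11
  16 = 1×11 + 5
  11 = 2×5 + 1
  5 = 5×1
so gcd(27, 16) = 1.
1 divides -89, so solutions exist.
Back-substitute for Bézout coefficients:
  1 = 11 - 2×5
  ... = 27×(3) + 16×(-5)
Scale by -89/1 = -89: (p₀, q₀) = (-267, 445).
General solution: p = -267 + 16t, q = 445 - 27t for integer t.
p ≥ 0: smallest is -267 mod 16 = 5 (at t = 17), with q = -14.

5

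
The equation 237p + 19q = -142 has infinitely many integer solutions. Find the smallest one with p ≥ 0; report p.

18

gcd(237, 19):
  237 = 12×19 + 9
  19 = 2×9 + 1
  9 = 9×1
so gcd(237, 19) = 1.
1 divides -142, so solutions exist.
Back-substitute for Bézout coefficients:
  1 = 19 - 2×9
  ... = 237×(-2) + 19×(25)
Scale by -142/1 = -142: (p₀, q₀) = (284, -3550).
General solution: p = 284 + 19t, q = -3550 - 237t for integer t.
p ≥ 0: smallest is 284 mod 19 = 18 (at t = -14), with q = -232.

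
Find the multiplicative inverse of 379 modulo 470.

gcd(470, 379):
  470 = 1×379 + 91
  379 = 4×91 + 15
  91 = 6×15 + 1
  15 = 15×1
so gcd(470, 379) = 1.
Back-substitute for Bézout coefficients:
  1 = 91 - 6×15
  ... = 379×(-31) + 470×(25)
So 379×-31 ≡ 1 (mod 470), and -31 mod 470 = 439.

439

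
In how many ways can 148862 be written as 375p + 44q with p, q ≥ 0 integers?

9

gcd(375, 44) = 1.
By Bézout, 375*(-21) + 44*(179) = 1.
One solution: (10, 3298).
General: p = 10 + 44t, q = 3298 - 375t.
p ≥ 0 ⇒ t ≥ 0; q ≥ 0 ⇒ t ≤ 8. So t ∈ [0, 8]: 9 solutions.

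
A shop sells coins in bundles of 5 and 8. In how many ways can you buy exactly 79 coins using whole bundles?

2

Need nonnegative integers with 5j + 8k = 79.
gcd(5, 8) = 1, and 5·(-3) + 8·(2) = 1.
So (j₀, k₀) = (-237, 158); general j = -237 + 8t, k = 158 - 5t.
j ≥ 0 ⇒ t ≥ 30; k ≥ 0 ⇒ t ≤ 31. That's 2 values of t.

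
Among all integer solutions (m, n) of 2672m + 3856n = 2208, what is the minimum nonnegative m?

174

gcd(3856, 2672) = 16  (3856 = 1·2672 + 1184, 2672 = 2·1184 + 304, 1184 = 3·304 + 272, 304 = 1·272 + 32, 272 = 8·32 + 16, 32 = 2·16).
16 divides 2208, so solutions exist.
Back-substituting, 2672·(-114) + 3856·(79) = 16.
Scale by 2208/16 = 138: (m₀, n₀) = (-15732, 10902).
General solution: m = -15732 + 241t, n = 10902 - 167t for integer t.
m ≥ 0: smallest is -15732 mod 241 = 174 (at t = 66), with n = -120.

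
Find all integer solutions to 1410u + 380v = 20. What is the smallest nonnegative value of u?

gcd(1410, 380):
  1410 = 3*380 + 270
  380 = 1*270 + 110
  270 = 2*110 + 50
  110 = 2*50 + 10
  50 = 5*10
so gcd(1410, 380) = 10.
10 divides 20, so solutions exist.
Back-substitute for Bézout coefficients:
  10 = 110 - 2*50
  ... = 1410*(-7) + 380*(26)
Scale by 20/10 = 2: (u₀, v₀) = (-14, 52).
General solution: u = -14 + 38t, v = 52 - 141t for integer t.
u ≥ 0: smallest is -14 mod 38 = 24 (at t = 1), with v = -89.

24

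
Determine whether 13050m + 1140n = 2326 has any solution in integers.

gcd(13050, 1140):
  13050 = 11·1140 + 510
  1140 = 2·510 + 120
  510 = 4·120 + 30
  120 = 4·30
so gcd(13050, 1140) = 30.
30 does not divide 2326 (remainder 16), so no integer solutions.

no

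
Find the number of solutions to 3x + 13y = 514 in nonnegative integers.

13

gcd(13, 3):
  13 = 4×3 + 1
  3 = 3×1
so gcd(13, 3) = 1.
Back-substitute for Bézout coefficients:
  1 = 13 - 4×3
  ... = 3×(-4) + 13×(1)
Scale by 514: one solution is (-2056, 514). Reduce x mod 13: (11, 37).
General: x = 11 + 13t, y = 37 - 3t.
x ≥ 0 ⇒ t ≥ 0; y ≥ 0 ⇒ t ≤ 12. So t ∈ [0, 12]: 13 solutions.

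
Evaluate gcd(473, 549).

1

gcd(549, 473):
  549 = 1*473 + 76
  473 = 6*76 + 17
  76 = 4*17 + 8
  17 = 2*8 + 1
  8 = 8*1
so gcd(549, 473) = 1.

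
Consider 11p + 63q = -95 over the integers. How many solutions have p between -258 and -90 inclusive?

3

gcd(63, 11):
  63 = 5·11 + 8
  11 = 1·8 + 3
  8 = 2·3 + 2
  3 = 1·2 + 1
  2 = 2·1
so gcd(63, 11) = 1.
Back-substitute for Bézout coefficients:
  1 = 3 - 1·2
  ... = 11·(23) + 63·(-4)
Scale by -95: particular solution (-2185, 380); reduce p mod 63: (20, -5).
General solution: p = 20 + 63t, q = -5 - 11t for integer t.
-258 ≤ 20 + 63t ≤ -90 gives t ∈ [-4, -2], which is 3 values.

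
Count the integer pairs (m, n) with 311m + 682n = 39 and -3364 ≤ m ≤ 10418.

21

gcd(682, 311) = 1.
By Bézout, 311×(125) + 682×(-57) = 1.
Particular solution: (101, -46).
General solution: m = 101 + 682t, n = -46 - 311t for integer t.
-3364 ≤ 101 + 682t ≤ 10418 gives t ∈ [-5, 15], which is 21 values.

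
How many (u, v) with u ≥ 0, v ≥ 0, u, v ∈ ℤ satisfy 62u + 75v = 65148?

gcd(75, 62) = 1.
By Bézout, 62*(23) + 75*(-19) = 1.
One solution: (54, 824).
General: u = 54 + 75t, v = 824 - 62t.
u ≥ 0 ⇒ t ≥ 0; v ≥ 0 ⇒ t ≤ 13. So t ∈ [0, 13]: 14 solutions.

14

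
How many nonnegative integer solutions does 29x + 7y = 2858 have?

gcd(29, 7):
  29 = 4·7 + 1
  7 = 7·1
so gcd(29, 7) = 1.
Back-substitute for Bézout coefficients:
  1 = 29 - 4·7
  ... = 29·(1) + 7·(-4)
Scale by 2858: one solution is (2858, -11432). Reduce x mod 7: (2, 400).
General: x = 2 + 7t, y = 400 - 29t.
x ≥ 0 ⇒ t ≥ 0; y ≥ 0 ⇒ t ≤ 13. So t ∈ [0, 13]: 14 solutions.

14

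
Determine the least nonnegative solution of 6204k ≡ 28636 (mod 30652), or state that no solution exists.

gcd(30652, 6204):
  30652 = 4×6204 + 5836
  6204 = 1×5836 + 368
  5836 = 15×368 + 316
  368 = 1×316 + 52
  316 = 6×52 + 4
  52 = 13×4
so gcd(30652, 6204) = 4.
4 divides 28636, so solutions exist.
Back-substitute for Bézout coefficients:
  4 = 316 - 6×52
  ... = 6204×(-583) + 30652×(118)
So 6204×(-583) ≡ 4 (mod 30652); multiply by 7159: k ≡ -4173697 (mod 7663).
Smallest nonnegative: k = -4173697 mod 7663 = 2638.

2638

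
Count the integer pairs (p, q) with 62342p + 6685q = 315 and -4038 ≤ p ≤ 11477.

16

gcd(62342, 6685):
  62342 = 9*6685 + 2177
  6685 = 3*2177 + 154
  2177 = 14*154 + 21
  154 = 7*21 + 7
  21 = 3*7
so gcd(62342, 6685) = 7.
Back-substitute for Bézout coefficients:
  7 = 154 - 7*21
  ... = 62342*(-304) + 6685*(2835)
Scale by 45: particular solution (-13680, 127575); reduce p mod 955: (645, -6015).
General solution: p = 645 + 955t, q = -6015 - 8906t for integer t.
-4038 ≤ 645 + 955t ≤ 11477 gives t ∈ [-4, 11], which is 16 values.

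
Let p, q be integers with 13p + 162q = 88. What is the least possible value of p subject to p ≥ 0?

gcd(162, 13) = 1.
1 divides 88, so solutions exist.
By Bézout, 13·(25) + 162·(-2) = 1.
Scale by 88/1 = 88: (p₀, q₀) = (2200, -176).
General solution: p = 2200 + 162t, q = -176 - 13t for integer t.
p ≥ 0: smallest is 2200 mod 162 = 94 (at t = -13), with q = -7.

94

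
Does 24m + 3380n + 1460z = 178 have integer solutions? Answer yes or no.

gcd(3380, 24) = 4  (3380 = 140*24 + 20, 24 = 1*20 + 4, 20 = 5*4).
gcd(4, 1460) = 4.
4 does not divide 178 (remainder 2), so no integer solutions.

no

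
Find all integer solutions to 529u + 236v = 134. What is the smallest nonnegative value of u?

110

gcd(529, 236):
  529 = 2·236 + 57
  236 = 4·57 + 8
  57 = 7·8 + 1
  8 = 8·1
so gcd(529, 236) = 1.
1 divides 134, so solutions exist.
Back-substitute for Bézout coefficients:
  1 = 57 - 7·8
  ... = 529·(29) + 236·(-65)
Scale by 134/1 = 134: (u₀, v₀) = (3886, -8710).
General solution: u = 3886 + 236t, v = -8710 - 529t for integer t.
u ≥ 0: smallest is 3886 mod 236 = 110 (at t = -16), with v = -246.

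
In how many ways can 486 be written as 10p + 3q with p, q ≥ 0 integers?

gcd(10, 3):
  10 = 3×3 + 1
  3 = 3×1
so gcd(10, 3) = 1.
Back-substitute for Bézout coefficients:
  1 = 10 - 3×3
  ... = 10×(1) + 3×(-3)
Scale by 486: one solution is (486, -1458). Reduce p mod 3: (0, 162).
General: p = 0 + 3t, q = 162 - 10t.
p ≥ 0 ⇒ t ≥ 0; q ≥ 0 ⇒ t ≤ 16. So t ∈ [0, 16]: 17 solutions.

17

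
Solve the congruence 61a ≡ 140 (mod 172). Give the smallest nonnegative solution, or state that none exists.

132

gcd(172, 61):
  172 = 2×61 + 50
  61 = 1×50 + 11
  50 = 4×11 + 6
  11 = 1×6 + 5
  6 = 1×5 + 1
  5 = 5×1
so gcd(172, 61) = 1.
1 divides 140, so solutions exist.
Back-substitute for Bézout coefficients:
  1 = 6 - 1×5
  ... = 61×(-31) + 172×(11)
So 61×(-31) ≡ 1 (mod 172); multiply by 140: a ≡ -4340 (mod 172).
Smallest nonnegative: a = -4340 mod 172 = 132.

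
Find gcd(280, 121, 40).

gcd(280, 121) = 1  (280 = 2·121 + 38, 121 = 3·38 + 7, 38 = 5·7 + 3, 7 = 2·3 + 1, 3 = 3·1).
gcd(1, 40) = 1.

1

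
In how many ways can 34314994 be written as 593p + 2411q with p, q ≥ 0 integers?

24

gcd(2411, 593) = 1  (2411 = 4*593 + 39, 593 = 15*39 + 8, 39 = 4*8 + 7, 8 = 1*7 + 1, 7 = 7*1).
Back-substituting, 593*(309) + 2411*(-76) = 1.
Scale by 34314994: one solution is (10603333146, -2607939544). Reduce p mod 2411: (1068, 13970).
General: p = 1068 + 2411t, q = 13970 - 593t.
p ≥ 0 ⇒ t ≥ 0; q ≥ 0 ⇒ t ≤ 23. So t ∈ [0, 23]: 24 solutions.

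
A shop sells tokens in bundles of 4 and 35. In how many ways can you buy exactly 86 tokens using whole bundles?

Need nonnegative integers with 4j + 35k = 86.
gcd(4, 35) = 1, and 4·(9) + 35·(-1) = 1.
So (j₀, k₀) = (774, -86); general j = 774 + 35t, k = -86 - 4t.
j ≥ 0 ⇒ t ≥ -22; k ≥ 0 ⇒ t ≤ -22. That's 1 value of t.

1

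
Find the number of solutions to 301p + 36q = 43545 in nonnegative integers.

4

gcd(301, 36):
  301 = 8×36 + 13
  36 = 2×13 + 10
  13 = 1×10 + 3
  10 = 3×3 + 1
  3 = 3×1
so gcd(301, 36) = 1.
Back-substitute for Bézout coefficients:
  1 = 10 - 3×3
  ... = 301×(-11) + 36×(92)
Scale by 43545: one solution is (-478995, 4006140). Reduce p mod 36: (21, 1034).
General: p = 21 + 36t, q = 1034 - 301t.
p ≥ 0 ⇒ t ≥ 0; q ≥ 0 ⇒ t ≤ 3. So t ∈ [0, 3]: 4 solutions.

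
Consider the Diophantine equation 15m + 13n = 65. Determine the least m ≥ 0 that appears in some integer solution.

gcd(15, 13):
  15 = 1·13 + 2
  13 = 6·2 + 1
  2 = 2·1
so gcd(15, 13) = 1.
1 divides 65, so solutions exist.
Back-substitute for Bézout coefficients:
  1 = 13 - 6·2
  ... = 15·(-6) + 13·(7)
Scale by 65/1 = 65: (m₀, n₀) = (-390, 455).
General solution: m = -390 + 13t, n = 455 - 15t for integer t.
m ≥ 0: smallest is -390 mod 13 = 0 (at t = 30), with n = 5.

0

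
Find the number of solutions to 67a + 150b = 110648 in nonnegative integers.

gcd(150, 67):
  150 = 2*67 + 16
  67 = 4*16 + 3
  16 = 5*3 + 1
  3 = 3*1
so gcd(150, 67) = 1.
Back-substitute for Bézout coefficients:
  1 = 16 - 5*3
  ... = 67*(-47) + 150*(21)
Scale by 110648: one solution is (-5200456, 2323608). Reduce a mod 150: (44, 718).
General: a = 44 + 150t, b = 718 - 67t.
a ≥ 0 ⇒ t ≥ 0; b ≥ 0 ⇒ t ≤ 10. So t ∈ [0, 10]: 11 solutions.

11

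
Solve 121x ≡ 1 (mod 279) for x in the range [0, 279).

196

gcd(279, 121) = 1.
By Bézout, 121*(-83) + 279*(36) = 1.
So 121*-83 ≡ 1 (mod 279), and -83 mod 279 = 196.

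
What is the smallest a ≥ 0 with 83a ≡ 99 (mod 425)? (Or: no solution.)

78

gcd(425, 83) = 1.
1 divides 99, so solutions exist.
By Bézout, 83*(-128) + 425*(25) = 1.
So 83*(-128) ≡ 1 (mod 425); multiply by 99: a ≡ -12672 (mod 425).
Smallest nonnegative: a = -12672 mod 425 = 78.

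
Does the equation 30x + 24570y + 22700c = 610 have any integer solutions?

gcd(24570, 30) = 30  (24570 = 819*30).
gcd(30, 22700) = 10.
10 divides 610, so integer solutions exist.

yes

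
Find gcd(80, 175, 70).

gcd(175, 80) = 5.
gcd(5, 70) = 5.

5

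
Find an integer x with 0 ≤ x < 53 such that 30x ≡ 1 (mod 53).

gcd(53, 30) = 1  (53 = 1×30 + 23, 30 = 1×23 + 7, 23 = 3×7 + 2, 7 = 3×2 + 1, 2 = 2×1).
Back-substituting, 30×(23) + 53×(-13) = 1.
So 30×23 ≡ 1 (mod 53), and 23 mod 53 = 23.

23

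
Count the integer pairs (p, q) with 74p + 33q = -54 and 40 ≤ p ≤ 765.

22

gcd(74, 33):
  74 = 2×33 + 8
  33 = 4×8 + 1
  8 = 8×1
so gcd(74, 33) = 1.
Back-substitute for Bézout coefficients:
  1 = 33 - 4×8
  ... = 74×(-4) + 33×(9)
Scale by -54: particular solution (216, -486); reduce p mod 33: (18, -42).
General solution: p = 18 + 33t, q = -42 - 74t for integer t.
40 ≤ 18 + 33t ≤ 765 gives t ∈ [1, 22], which is 22 values.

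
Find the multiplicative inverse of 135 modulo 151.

66

gcd(151, 135) = 1  (151 = 1×135 + 16, 135 = 8×16 + 7, 16 = 2×7 + 2, 7 = 3×2 + 1, 2 = 2×1).
Back-substituting, 135×(66) + 151×(-59) = 1.
So 135×66 ≡ 1 (mod 151), and 66 mod 151 = 66.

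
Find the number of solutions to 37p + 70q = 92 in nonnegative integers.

gcd(70, 37) = 1  (70 = 1×37 + 33, 37 = 1×33 + 4, 33 = 8×4 + 1, 4 = 4×1).
Back-substituting, 37×(-17) + 70×(9) = 1.
Scale by 92: one solution is (-1564, 828). Reduce p mod 70: (46, -23).
General: p = 46 + 70t, q = -23 - 37t.
p ≥ 0 ⇒ t ≥ 0; q ≥ 0 ⇒ t ≤ -1. So t ∈ [0, -1]: 0 solutions.

0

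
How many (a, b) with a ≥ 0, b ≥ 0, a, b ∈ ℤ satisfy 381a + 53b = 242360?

12

gcd(381, 53) = 1.
By Bézout, 381*(16) + 53*(-115) = 1.
One solution: (15, 4465).
General: a = 15 + 53t, b = 4465 - 381t.
a ≥ 0 ⇒ t ≥ 0; b ≥ 0 ⇒ t ≤ 11. So t ∈ [0, 11]: 12 solutions.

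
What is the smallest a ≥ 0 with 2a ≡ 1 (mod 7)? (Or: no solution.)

4

gcd(7, 2):
  7 = 3×2 + 1
  2 = 2×1
so gcd(7, 2) = 1.
1 divides 1, so solutions exist.
Back-substitute for Bézout coefficients:
  1 = 7 - 3×2
  ... = 2×(-3) + 7×(1)
So 2×(-3) ≡ 1 (mod 7); multiply by 1: a ≡ -3 (mod 7).
Smallest nonnegative: a = -3 mod 7 = 4.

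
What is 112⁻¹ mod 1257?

1156

gcd(1257, 112) = 1.
By Bézout, 112×(-101) + 1257×(9) = 1.
So 112×-101 ≡ 1 (mod 1257), and -101 mod 1257 = 1156.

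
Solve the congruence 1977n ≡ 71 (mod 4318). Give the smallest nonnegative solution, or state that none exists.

gcd(4318, 1977):
  4318 = 2·1977 + 364
  1977 = 5·364 + 157
  364 = 2·157 + 50
  157 = 3·50 + 7
  50 = 7·7 + 1
  7 = 7·1
so gcd(4318, 1977) = 1.
1 divides 71, so solutions exist.
Back-substitute for Bézout coefficients:
  1 = 50 - 7·7
  ... = 1977·(-605) + 4318·(277)
So 1977·(-605) ≡ 1 (mod 4318); multiply by 71: n ≡ -42955 (mod 4318).
Smallest nonnegative: n = -42955 mod 4318 = 225.

225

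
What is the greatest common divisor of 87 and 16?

1

gcd(87, 16) = 1  (87 = 5·16 + 7, 16 = 2·7 + 2, 7 = 3·2 + 1, 2 = 2·1).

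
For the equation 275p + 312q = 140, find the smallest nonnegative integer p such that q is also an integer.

gcd(312, 275):
  312 = 1*275 + 37
  275 = 7*37 + 16
  37 = 2*16 + 5
  16 = 3*5 + 1
  5 = 5*1
so gcd(312, 275) = 1.
1 divides 140, so solutions exist.
Back-substitute for Bézout coefficients:
  1 = 16 - 3*5
  ... = 275*(59) + 312*(-52)
Scale by 140/1 = 140: (p₀, q₀) = (8260, -7280).
General solution: p = 8260 + 312t, q = -7280 - 275t for integer t.
p ≥ 0: smallest is 8260 mod 312 = 148 (at t = -26), with q = -130.

148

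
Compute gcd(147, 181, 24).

gcd(181, 147) = 1  (181 = 1·147 + 34, 147 = 4·34 + 11, 34 = 3·11 + 1, 11 = 11·1).
gcd(1, 24) = 1.

1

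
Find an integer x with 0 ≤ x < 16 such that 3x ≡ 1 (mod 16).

11

gcd(16, 3):
  16 = 5*3 + 1
  3 = 3*1
so gcd(16, 3) = 1.
Back-substitute for Bézout coefficients:
  1 = 16 - 5*3
  ... = 3*(-5) + 16*(1)
So 3*-5 ≡ 1 (mod 16), and -5 mod 16 = 11.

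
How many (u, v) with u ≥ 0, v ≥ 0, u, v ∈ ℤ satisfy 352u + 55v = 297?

0

gcd(352, 55) = 11.
By Bézout, 352·(-2) + 55·(13) = 11.
One solution: (1, -1).
General: u = 1 + 5t, v = -1 - 32t.
u ≥ 0 ⇒ t ≥ 0; v ≥ 0 ⇒ t ≤ -1. So t ∈ [0, -1]: 0 solutions.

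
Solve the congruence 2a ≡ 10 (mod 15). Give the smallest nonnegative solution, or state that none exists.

5

gcd(15, 2):
  15 = 7*2 + 1
  2 = 2*1
so gcd(15, 2) = 1.
1 divides 10, so solutions exist.
Back-substitute for Bézout coefficients:
  1 = 15 - 7*2
  ... = 2*(-7) + 15*(1)
So 2*(-7) ≡ 1 (mod 15); multiply by 10: a ≡ -70 (mod 15).
Smallest nonnegative: a = -70 mod 15 = 5.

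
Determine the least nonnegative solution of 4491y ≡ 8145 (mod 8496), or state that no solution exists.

51

gcd(8496, 4491):
  8496 = 1×4491 + 4005
  4491 = 1×4005 + 486
  4005 = 8×486 + 117
  486 = 4×117 + 18
  117 = 6×18 + 9
  18 = 2×9
so gcd(8496, 4491) = 9.
9 divides 8145, so solutions exist.
Back-substitute for Bézout coefficients:
  9 = 117 - 6×18
  ... = 4491×(-437) + 8496×(231)
So 4491×(-437) ≡ 9 (mod 8496); multiply by 905: y ≡ -395485 (mod 944).
Smallest nonnegative: y = -395485 mod 944 = 51.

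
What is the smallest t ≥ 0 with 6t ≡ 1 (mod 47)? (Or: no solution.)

8

gcd(47, 6):
  47 = 7*6 + 5
  6 = 1*5 + 1
  5 = 5*1
so gcd(47, 6) = 1.
1 divides 1, so solutions exist.
Back-substitute for Bézout coefficients:
  1 = 6 - 1*5
  ... = 6*(8) + 47*(-1)
So 6*(8) ≡ 1 (mod 47); multiply by 1: t ≡ 8 (mod 47).
Smallest nonnegative: t = 8 mod 47 = 8.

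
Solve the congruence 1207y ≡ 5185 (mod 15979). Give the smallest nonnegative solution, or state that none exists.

10807

gcd(15979, 1207):
  15979 = 13*1207 + 288
  1207 = 4*288 + 55
  288 = 5*55 + 13
  55 = 4*13 + 3
  13 = 4*3 + 1
  3 = 3*1
so gcd(15979, 1207) = 1.
1 divides 5185, so solutions exist.
Back-substitute for Bézout coefficients:
  1 = 13 - 4*3
  ... = 1207*(-4938) + 15979*(373)
So 1207*(-4938) ≡ 1 (mod 15979); multiply by 5185: y ≡ -25603530 (mod 15979).
Smallest nonnegative: y = -25603530 mod 15979 = 10807.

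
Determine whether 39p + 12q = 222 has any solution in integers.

gcd(39, 12):
  39 = 3×12 + 3
  12 = 4×3
so gcd(39, 12) = 3.
3 divides 222, so integer solutions exist.

yes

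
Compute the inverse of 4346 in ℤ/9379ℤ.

8751

gcd(9379, 4346) = 1.
By Bézout, 4346·(-628) + 9379·(291) = 1.
So 4346·-628 ≡ 1 (mod 9379), and -628 mod 9379 = 8751.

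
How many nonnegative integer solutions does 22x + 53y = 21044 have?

18

gcd(53, 22) = 1.
By Bézout, 22·(-12) + 53·(5) = 1.
One solution: (17, 390).
General: x = 17 + 53t, y = 390 - 22t.
x ≥ 0 ⇒ t ≥ 0; y ≥ 0 ⇒ t ≤ 17. So t ∈ [0, 17]: 18 solutions.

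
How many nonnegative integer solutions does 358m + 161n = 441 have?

0

gcd(358, 161):
  358 = 2×161 + 36
  161 = 4×36 + 17
  36 = 2×17 + 2
  17 = 8×2 + 1
  2 = 2×1
so gcd(358, 161) = 1.
Back-substitute for Bézout coefficients:
  1 = 17 - 8×2
  ... = 358×(-76) + 161×(169)
Scale by 441: one solution is (-33516, 74529). Reduce m mod 161: (133, -293).
General: m = 133 + 161t, n = -293 - 358t.
m ≥ 0 ⇒ t ≥ 0; n ≥ 0 ⇒ t ≤ -1. So t ∈ [0, -1]: 0 solutions.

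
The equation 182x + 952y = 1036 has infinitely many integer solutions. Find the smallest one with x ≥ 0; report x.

58

gcd(952, 182):
  952 = 5·182 + 42
  182 = 4·42 + 14
  42 = 3·14
so gcd(952, 182) = 14.
14 divides 1036, so solutions exist.
Back-substitute for Bézout coefficients:
  14 = 182 - 4·42
  ... = 182·(21) + 952·(-4)
Scale by 1036/14 = 74: (x₀, y₀) = (1554, -296).
General solution: x = 1554 + 68t, y = -296 - 13t for integer t.
x ≥ 0: smallest is 1554 mod 68 = 58 (at t = -22), with y = -10.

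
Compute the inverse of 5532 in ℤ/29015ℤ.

gcd(29015, 5532) = 1.
By Bézout, 5532·(-13212) + 29015·(2519) = 1.
So 5532·-13212 ≡ 1 (mod 29015), and -13212 mod 29015 = 15803.

15803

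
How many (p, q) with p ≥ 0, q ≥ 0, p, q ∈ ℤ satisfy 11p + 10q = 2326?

gcd(11, 10):
  11 = 1×10 + 1
  10 = 10×1
so gcd(11, 10) = 1.
Back-substitute for Bézout coefficients:
  1 = 11 - 1×10
  ... = 11×(1) + 10×(-1)
Scale by 2326: one solution is (2326, -2326). Reduce p mod 10: (6, 226).
General: p = 6 + 10t, q = 226 - 11t.
p ≥ 0 ⇒ t ≥ 0; q ≥ 0 ⇒ t ≤ 20. So t ∈ [0, 20]: 21 solutions.

21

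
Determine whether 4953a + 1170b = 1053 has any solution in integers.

yes

gcd(4953, 1170) = 39  (4953 = 4·1170 + 273, 1170 = 4·273 + 78, 273 = 3·78 + 39, 78 = 2·39).
39 divides 1053, so integer solutions exist.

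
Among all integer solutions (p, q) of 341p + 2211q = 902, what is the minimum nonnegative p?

61

gcd(2211, 341):
  2211 = 6×341 + 165
  341 = 2×165 + 11
  165 = 15×11
so gcd(2211, 341) = 11.
11 divides 902, so solutions exist.
Back-substitute for Bézout coefficients:
  11 = 341 - 2×165
  ... = 341×(13) + 2211×(-2)
Scale by 902/11 = 82: (p₀, q₀) = (1066, -164).
General solution: p = 1066 + 201t, q = -164 - 31t for integer t.
p ≥ 0: smallest is 1066 mod 201 = 61 (at t = -5), with q = -9.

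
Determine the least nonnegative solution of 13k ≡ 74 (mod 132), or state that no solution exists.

gcd(132, 13) = 1.
1 divides 74, so solutions exist.
By Bézout, 13×(61) + 132×(-6) = 1.
So 13×(61) ≡ 1 (mod 132); multiply by 74: k ≡ 4514 (mod 132).
Smallest nonnegative: k = 4514 mod 132 = 26.

26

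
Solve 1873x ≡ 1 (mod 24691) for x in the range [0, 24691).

gcd(24691, 1873) = 1  (24691 = 13·1873 + 342, 1873 = 5·342 + 163, 342 = 2·163 + 16, 163 = 10·16 + 3, 16 = 5·3 + 1, 3 = 3·1).
Back-substituting, 1873·(-7725) + 24691·(586) = 1.
So 1873·-7725 ≡ 1 (mod 24691), and -7725 mod 24691 = 16966.

16966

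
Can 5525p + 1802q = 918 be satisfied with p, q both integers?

gcd(5525, 1802):
  5525 = 3×1802 + 119
  1802 = 15×119 + 17
  119 = 7×17
so gcd(5525, 1802) = 17.
17 divides 918, so integer solutions exist.

yes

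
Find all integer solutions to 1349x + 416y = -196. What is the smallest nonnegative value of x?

204

gcd(1349, 416) = 1.
1 divides -196, so solutions exist.
By Bézout, 1349*(173) + 416*(-561) = 1.
Scale by -196/1 = -196: (x₀, y₀) = (-33908, 109956).
General solution: x = -33908 + 416t, y = 109956 - 1349t for integer t.
x ≥ 0: smallest is -33908 mod 416 = 204 (at t = 82), with y = -662.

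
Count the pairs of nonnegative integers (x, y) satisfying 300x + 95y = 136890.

24

gcd(300, 95):
  300 = 3*95 + 15
  95 = 6*15 + 5
  15 = 3*5
so gcd(300, 95) = 5.
Back-substitute for Bézout coefficients:
  5 = 95 - 6*15
  ... = 300*(-6) + 95*(19)
Scale by 27378: one solution is (-164268, 520182). Reduce x mod 19: (6, 1422).
General: x = 6 + 19t, y = 1422 - 60t.
x ≥ 0 ⇒ t ≥ 0; y ≥ 0 ⇒ t ≤ 23. So t ∈ [0, 23]: 24 solutions.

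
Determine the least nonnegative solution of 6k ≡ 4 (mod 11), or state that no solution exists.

gcd(11, 6) = 1.
1 divides 4, so solutions exist.
By Bézout, 6×(2) + 11×(-1) = 1.
So 6×(2) ≡ 1 (mod 11); multiply by 4: k ≡ 8 (mod 11).
Smallest nonnegative: k = 8 mod 11 = 8.

8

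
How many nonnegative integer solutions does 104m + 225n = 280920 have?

12

gcd(225, 104) = 1.
By Bézout, 104*(-106) + 225*(49) = 1.
One solution: (105, 1200).
General: m = 105 + 225t, n = 1200 - 104t.
m ≥ 0 ⇒ t ≥ 0; n ≥ 0 ⇒ t ≤ 11. So t ∈ [0, 11]: 12 solutions.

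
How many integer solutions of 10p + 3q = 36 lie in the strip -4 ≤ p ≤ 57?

21

gcd(10, 3) = 1  (10 = 3·3 + 1, 3 = 3·1).
Back-substituting, 10·(1) + 3·(-3) = 1.
Scale by 36: particular solution (36, -108); reduce p mod 3: (0, 12).
General solution: p = 0 + 3t, q = 12 - 10t for integer t.
-4 ≤ 0 + 3t ≤ 57 gives t ∈ [-1, 19], which is 21 values.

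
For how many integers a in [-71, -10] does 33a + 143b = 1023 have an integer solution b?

gcd(143, 33) = 11  (143 = 4·33 + 11, 33 = 3·11).
Back-substituting, 33·(-4) + 143·(1) = 11.
Scale by 93: particular solution (-372, 93); reduce a mod 13: (5, 6).
General solution: a = 5 + 13t, b = 6 - 3t for integer t.
-71 ≤ 5 + 13t ≤ -10 gives t ∈ [-5, -2], which is 4 values.

4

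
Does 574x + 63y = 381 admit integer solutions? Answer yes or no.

no

gcd(574, 63):
  574 = 9×63 + 7
  63 = 9×7
so gcd(574, 63) = 7.
7 does not divide 381 (remainder 3), so no integer solutions.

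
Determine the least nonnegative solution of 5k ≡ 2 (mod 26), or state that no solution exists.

gcd(26, 5) = 1.
1 divides 2, so solutions exist.
By Bézout, 5·(-5) + 26·(1) = 1.
So 5·(-5) ≡ 1 (mod 26); multiply by 2: k ≡ -10 (mod 26).
Smallest nonnegative: k = -10 mod 26 = 16.

16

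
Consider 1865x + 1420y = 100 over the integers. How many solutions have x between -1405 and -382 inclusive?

gcd(1865, 1420) = 5.
By Bézout, 1865*(-67) + 1420*(88) = 5.
Particular solution: (80, -105).
General solution: x = 80 + 284t, y = -105 - 373t for integer t.
-1405 ≤ 80 + 284t ≤ -382 gives t ∈ [-5, -2], which is 4 values.

4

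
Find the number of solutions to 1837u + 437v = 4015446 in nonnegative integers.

5

gcd(1837, 437):
  1837 = 4×437 + 89
  437 = 4×89 + 81
  89 = 1×81 + 8
  81 = 10×8 + 1
  8 = 8×1
so gcd(1837, 437) = 1.
Back-substitute for Bézout coefficients:
  1 = 81 - 10×8
  ... = 1837×(-54) + 437×(227)
Scale by 4015446: one solution is (-216834084, 911506242). Reduce u mod 437: (72, 8886).
General: u = 72 + 437t, v = 8886 - 1837t.
u ≥ 0 ⇒ t ≥ 0; v ≥ 0 ⇒ t ≤ 4. So t ∈ [0, 4]: 5 solutions.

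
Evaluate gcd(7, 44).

gcd(44, 7) = 1  (44 = 6×7 + 2, 7 = 3×2 + 1, 2 = 2×1).

1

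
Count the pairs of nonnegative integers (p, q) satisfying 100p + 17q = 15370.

gcd(100, 17) = 1  (100 = 5*17 + 15, 17 = 1*15 + 2, 15 = 7*2 + 1, 2 = 2*1).
Back-substituting, 100*(8) + 17*(-47) = 1.
Scale by 15370: one solution is (122960, -722390). Reduce p mod 17: (16, 810).
General: p = 16 + 17t, q = 810 - 100t.
p ≥ 0 ⇒ t ≥ 0; q ≥ 0 ⇒ t ≤ 8. So t ∈ [0, 8]: 9 solutions.

9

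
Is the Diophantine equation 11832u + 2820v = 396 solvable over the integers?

gcd(11832, 2820) = 12  (11832 = 4·2820 + 552, 2820 = 5·552 + 60, 552 = 9·60 + 12, 60 = 5·12).
12 divides 396, so integer solutions exist.

yes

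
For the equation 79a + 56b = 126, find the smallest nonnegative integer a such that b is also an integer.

gcd(79, 56):
  79 = 1·56 + 23
  56 = 2·23 + 10
  23 = 2·10 + 3
  10 = 3·3 + 1
  3 = 3·1
so gcd(79, 56) = 1.
1 divides 126, so solutions exist.
Back-substitute for Bézout coefficients:
  1 = 10 - 3·3
  ... = 79·(-17) + 56·(24)
Scale by 126/1 = 126: (a₀, b₀) = (-2142, 3024).
General solution: a = -2142 + 56t, b = 3024 - 79t for integer t.
a ≥ 0: smallest is -2142 mod 56 = 42 (at t = 39), with b = -57.

42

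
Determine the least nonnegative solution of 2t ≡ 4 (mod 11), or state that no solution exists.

2

gcd(11, 2) = 1.
1 divides 4, so solutions exist.
By Bézout, 2*(-5) + 11*(1) = 1.
So 2*(-5) ≡ 1 (mod 11); multiply by 4: t ≡ -20 (mod 11).
Smallest nonnegative: t = -20 mod 11 = 2.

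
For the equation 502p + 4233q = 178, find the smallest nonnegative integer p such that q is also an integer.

gcd(4233, 502):
  4233 = 8·502 + 217
  502 = 2·217 + 68
  217 = 3·68 + 13
  68 = 5·13 + 3
  13 = 4·3 + 1
  3 = 3·1
so gcd(4233, 502) = 1.
1 divides 178, so solutions exist.
Back-substitute for Bézout coefficients:
  1 = 13 - 4·3
  ... = 502·(-1307) + 4233·(155)
Scale by 178/1 = 178: (p₀, q₀) = (-232646, 27590).
General solution: p = -232646 + 4233t, q = 27590 - 502t for integer t.
p ≥ 0: smallest is -232646 mod 4233 = 169 (at t = 55), with q = -20.

169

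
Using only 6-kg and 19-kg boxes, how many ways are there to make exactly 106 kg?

Need nonnegative integers with 6j + 19k = 106.
gcd(6, 19) = 1, and 6·(-3) + 19·(1) = 1.
So (j₀, k₀) = (-318, 106); general j = -318 + 19t, k = 106 - 6t.
j ≥ 0 ⇒ t ≥ 17; k ≥ 0 ⇒ t ≤ 17. That's 1 value of t.

1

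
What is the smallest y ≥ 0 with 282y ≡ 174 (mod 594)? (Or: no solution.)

gcd(594, 282):
  594 = 2*282 + 30
  282 = 9*30 + 12
  30 = 2*12 + 6
  12 = 2*6
so gcd(594, 282) = 6.
6 divides 174, so solutions exist.
Back-substitute for Bézout coefficients:
  6 = 30 - 2*12
  ... = 282*(-40) + 594*(19)
So 282*(-40) ≡ 6 (mod 594); multiply by 29: y ≡ -1160 (mod 99).
Smallest nonnegative: y = -1160 mod 99 = 28.

28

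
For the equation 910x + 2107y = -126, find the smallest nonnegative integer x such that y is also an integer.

111

gcd(2107, 910) = 7.
7 divides -126, so solutions exist.
By Bézout, 910*(44) + 2107*(-19) = 7.
Scale by -126/7 = -18: (x₀, y₀) = (-792, 342).
General solution: x = -792 + 301t, y = 342 - 130t for integer t.
x ≥ 0: smallest is -792 mod 301 = 111 (at t = 3), with y = -48.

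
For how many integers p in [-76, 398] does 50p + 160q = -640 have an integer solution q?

gcd(160, 50) = 10  (160 = 3·50 + 10, 50 = 5·10).
Back-substituting, 50·(-3) + 160·(1) = 10.
Scale by -64: particular solution (192, -64); reduce p mod 16: (0, -4).
General solution: p = 0 + 16t, q = -4 - 5t for integer t.
-76 ≤ 0 + 16t ≤ 398 gives t ∈ [-4, 24], which is 29 values.

29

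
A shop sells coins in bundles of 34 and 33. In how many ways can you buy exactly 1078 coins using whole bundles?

1

Need nonnegative integers with 34j + 33k = 1078.
gcd(34, 33) = 1, and 34·(1) + 33·(-1) = 1.
So (j₀, k₀) = (1078, -1078); general j = 1078 + 33t, k = -1078 - 34t.
j ≥ 0 ⇒ t ≥ -32; k ≥ 0 ⇒ t ≤ -32. That's 1 value of t.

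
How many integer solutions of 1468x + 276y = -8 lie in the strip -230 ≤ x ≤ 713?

13

gcd(1468, 276) = 4  (1468 = 5·276 + 88, 276 = 3·88 + 12, 88 = 7·12 + 4, 12 = 3·4).
Back-substituting, 1468·(22) + 276·(-117) = 4.
Scale by -2: particular solution (-44, 234); reduce x mod 69: (25, -133).
General solution: x = 25 + 69t, y = -133 - 367t for integer t.
-230 ≤ 25 + 69t ≤ 713 gives t ∈ [-3, 9], which is 13 values.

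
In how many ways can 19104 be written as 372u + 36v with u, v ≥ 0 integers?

gcd(372, 36):
  372 = 10×36 + 12
  36 = 3×12
so gcd(372, 36) = 12.
Back-substitute for Bézout coefficients:
  12 = 372 - 10×36
  ... = 372×(1) + 36×(-10)
Scale by 1592: one solution is (1592, -15920). Reduce u mod 3: (2, 510).
General: u = 2 + 3t, v = 510 - 31t.
u ≥ 0 ⇒ t ≥ 0; v ≥ 0 ⇒ t ≤ 16. So t ∈ [0, 16]: 17 solutions.

17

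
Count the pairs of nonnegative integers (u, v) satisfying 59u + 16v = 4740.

gcd(59, 16) = 1  (59 = 3·16 + 11, 16 = 1·11 + 5, 11 = 2·5 + 1, 5 = 5·1).
Back-substituting, 59·(3) + 16·(-11) = 1.
Scale by 4740: one solution is (14220, -52140). Reduce u mod 16: (12, 252).
General: u = 12 + 16t, v = 252 - 59t.
u ≥ 0 ⇒ t ≥ 0; v ≥ 0 ⇒ t ≤ 4. So t ∈ [0, 4]: 5 solutions.

5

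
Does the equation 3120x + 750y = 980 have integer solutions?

no

gcd(3120, 750):
  3120 = 4·750 + 120
  750 = 6·120 + 30
  120 = 4·30
so gcd(3120, 750) = 30.
30 does not divide 980 (remainder 20), so no integer solutions.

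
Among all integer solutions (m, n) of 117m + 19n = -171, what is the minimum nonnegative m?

0

gcd(117, 19):
  117 = 6×19 + 3
  19 = 6×3 + 1
  3 = 3×1
so gcd(117, 19) = 1.
1 divides -171, so solutions exist.
Back-substitute for Bézout coefficients:
  1 = 19 - 6×3
  ... = 117×(-6) + 19×(37)
Scale by -171/1 = -171: (m₀, n₀) = (1026, -6327).
General solution: m = 1026 + 19t, n = -6327 - 117t for integer t.
m ≥ 0: smallest is 1026 mod 19 = 0 (at t = -54), with n = -9.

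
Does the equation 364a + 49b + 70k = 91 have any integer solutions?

gcd(364, 49) = 7.
gcd(7, 70) = 7.
7 divides 91, so integer solutions exist.

yes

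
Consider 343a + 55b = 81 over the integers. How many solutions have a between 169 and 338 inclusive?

3

gcd(343, 55) = 1.
By Bézout, 343×(17) + 55×(-106) = 1.
Particular solution: (2, -11).
General solution: a = 2 + 55t, b = -11 - 343t for integer t.
169 ≤ 2 + 55t ≤ 338 gives t ∈ [4, 6], which is 3 values.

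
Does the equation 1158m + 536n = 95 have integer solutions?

gcd(1158, 536) = 2  (1158 = 2×536 + 86, 536 = 6×86 + 20, 86 = 4×20 + 6, 20 = 3×6 + 2, 6 = 3×2).
2 does not divide 95 (remainder 1), so no integer solutions.

no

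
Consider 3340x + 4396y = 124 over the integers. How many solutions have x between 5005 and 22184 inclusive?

16

gcd(4396, 3340):
  4396 = 1*3340 + 1056
  3340 = 3*1056 + 172
  1056 = 6*172 + 24
  172 = 7*24 + 4
  24 = 6*4
so gcd(4396, 3340) = 4.
Back-substitute for Bézout coefficients:
  4 = 172 - 7*24
  ... = 3340*(179) + 4396*(-136)
Scale by 31: particular solution (5549, -4216); reduce x mod 1099: (54, -41).
General solution: x = 54 + 1099t, y = -41 - 835t for integer t.
5005 ≤ 54 + 1099t ≤ 22184 gives t ∈ [5, 20], which is 16 values.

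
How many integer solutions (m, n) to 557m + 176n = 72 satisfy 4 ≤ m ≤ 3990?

gcd(557, 176) = 1.
By Bézout, 557×(85) + 176×(-269) = 1.
Particular solution: (136, -430).
General solution: m = 136 + 176t, n = -430 - 557t for integer t.
4 ≤ 136 + 176t ≤ 3990 gives t ∈ [0, 21], which is 22 values.

22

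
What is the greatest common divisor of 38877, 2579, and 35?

gcd(38877, 2579):
  38877 = 15*2579 + 192
  2579 = 13*192 + 83
  192 = 2*83 + 26
  83 = 3*26 + 5
  26 = 5*5 + 1
  5 = 5*1
so gcd(38877, 2579) = 1.
gcd(1, 35) = 1.

1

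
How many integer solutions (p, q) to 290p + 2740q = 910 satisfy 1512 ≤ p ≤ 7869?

gcd(2740, 290):
  2740 = 9*290 + 130
  290 = 2*130 + 30
  130 = 4*30 + 10
  30 = 3*10
so gcd(2740, 290) = 10.
Back-substitute for Bézout coefficients:
  10 = 130 - 4*30
  ... = 290*(-85) + 2740*(9)
Scale by 91: particular solution (-7735, 819); reduce p mod 274: (211, -22).
General solution: p = 211 + 274t, q = -22 - 29t for integer t.
1512 ≤ 211 + 274t ≤ 7869 gives t ∈ [5, 27], which is 23 values.

23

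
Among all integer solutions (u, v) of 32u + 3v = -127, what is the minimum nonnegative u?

1

gcd(32, 3):
  32 = 10×3 + 2
  3 = 1×2 + 1
  2 = 2×1
so gcd(32, 3) = 1.
1 divides -127, so solutions exist.
Back-substitute for Bézout coefficients:
  1 = 3 - 1×2
  ... = 32×(-1) + 3×(11)
Scale by -127/1 = -127: (u₀, v₀) = (127, -1397).
General solution: u = 127 + 3t, v = -1397 - 32t for integer t.
u ≥ 0: smallest is 127 mod 3 = 1 (at t = -42), with v = -53.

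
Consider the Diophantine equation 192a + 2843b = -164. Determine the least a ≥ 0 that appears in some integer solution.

gcd(2843, 192) = 1  (2843 = 14*192 + 155, 192 = 1*155 + 37, 155 = 4*37 + 7, 37 = 5*7 + 2, 7 = 3*2 + 1, 2 = 2*1).
1 divides -164, so solutions exist.
Back-substituting, 192*(-1229) + 2843*(83) = 1.
Scale by -164/1 = -164: (a₀, b₀) = (201556, -13612).
General solution: a = 201556 + 2843t, b = -13612 - 192t for integer t.
a ≥ 0: smallest is 201556 mod 2843 = 2546 (at t = -70), with b = -172.

2546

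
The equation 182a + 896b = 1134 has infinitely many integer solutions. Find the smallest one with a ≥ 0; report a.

21

gcd(896, 182):
  896 = 4·182 + 168
  182 = 1·168 + 14
  168 = 12·14
so gcd(896, 182) = 14.
14 divides 1134, so solutions exist.
Back-substitute for Bézout coefficients:
  14 = 182 - 1·168
  ... = 182·(5) + 896·(-1)
Scale by 1134/14 = 81: (a₀, b₀) = (405, -81).
General solution: a = 405 + 64t, b = -81 - 13t for integer t.
a ≥ 0: smallest is 405 mod 64 = 21 (at t = -6), with b = -3.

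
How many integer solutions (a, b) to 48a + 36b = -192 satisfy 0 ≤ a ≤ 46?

gcd(48, 36) = 12.
By Bézout, 48*(1) + 36*(-1) = 12.
Particular solution: (2, -8).
General solution: a = 2 + 3t, b = -8 - 4t for integer t.
0 ≤ 2 + 3t ≤ 46 gives t ∈ [0, 14], which is 15 values.

15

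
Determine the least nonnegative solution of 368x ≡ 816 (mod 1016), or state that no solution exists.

74

gcd(1016, 368) = 8.
8 divides 816, so solutions exist.
By Bézout, 368×(58) + 1016×(-21) = 8.
So 368×(58) ≡ 8 (mod 1016); multiply by 102: x ≡ 5916 (mod 127).
Smallest nonnegative: x = 5916 mod 127 = 74.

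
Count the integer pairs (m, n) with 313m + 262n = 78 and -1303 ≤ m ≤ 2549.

gcd(313, 262) = 1.
By Bézout, 313*(-113) + 262*(135) = 1.
Particular solution: (94, -112).
General solution: m = 94 + 262t, n = -112 - 313t for integer t.
-1303 ≤ 94 + 262t ≤ 2549 gives t ∈ [-5, 9], which is 15 values.

15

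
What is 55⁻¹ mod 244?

71

gcd(244, 55) = 1  (244 = 4*55 + 24, 55 = 2*24 + 7, 24 = 3*7 + 3, 7 = 2*3 + 1, 3 = 3*1).
Back-substituting, 55*(71) + 244*(-16) = 1.
So 55*71 ≡ 1 (mod 244), and 71 mod 244 = 71.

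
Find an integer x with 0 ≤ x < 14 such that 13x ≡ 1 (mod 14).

13

gcd(14, 13):
  14 = 1·13 + 1
  13 = 13·1
so gcd(14, 13) = 1.
Back-substitute for Bézout coefficients:
  1 = 14 - 1·13
  ... = 13·(-1) + 14·(1)
So 13·-1 ≡ 1 (mod 14), and -1 mod 14 = 13.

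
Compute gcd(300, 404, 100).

gcd(404, 300):
  404 = 1*300 + 104
  300 = 2*104 + 92
  104 = 1*92 + 12
  92 = 7*12 + 8
  12 = 1*8 + 4
  8 = 2*4
so gcd(404, 300) = 4.
gcd(4, 100) = 4.

4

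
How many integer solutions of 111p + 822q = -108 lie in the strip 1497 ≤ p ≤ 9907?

gcd(822, 111) = 3  (822 = 7×111 + 45, 111 = 2×45 + 21, 45 = 2×21 + 3, 21 = 7×3).
Back-substituting, 111×(-37) + 822×(5) = 3.
Scale by -36: particular solution (1332, -180); reduce p mod 274: (236, -32).
General solution: p = 236 + 274t, q = -32 - 37t for integer t.
1497 ≤ 236 + 274t ≤ 9907 gives t ∈ [5, 35], which is 31 values.

31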